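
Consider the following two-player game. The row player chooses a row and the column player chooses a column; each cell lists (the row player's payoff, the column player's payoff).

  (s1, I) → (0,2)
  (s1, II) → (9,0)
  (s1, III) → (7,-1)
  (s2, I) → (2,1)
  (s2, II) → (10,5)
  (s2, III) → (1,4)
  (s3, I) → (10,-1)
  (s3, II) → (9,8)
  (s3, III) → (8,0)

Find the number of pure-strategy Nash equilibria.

1

(s2, II): the row player gets 10 (best alternative 9); the column player gets 5 (best alternative 4). Neither deviates — NE.
(s1, I) is not a NE: the row player would switch to s3 (10 > 0).
No other cell survives both best-response checks, so there is 1 pure NE.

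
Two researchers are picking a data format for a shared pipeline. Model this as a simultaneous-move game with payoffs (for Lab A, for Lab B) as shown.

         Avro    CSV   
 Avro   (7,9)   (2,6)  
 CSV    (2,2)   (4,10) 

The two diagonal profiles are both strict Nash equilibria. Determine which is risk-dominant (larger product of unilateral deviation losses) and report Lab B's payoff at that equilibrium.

10

At both Avro: Lab A loses 7 − 2 = 5 by deviating; Lab B loses 9 − 6 = 3. Product = 5·3 = 15.
At both CSV: Lab A loses 4 − 2 = 2 by deviating; Lab B loses 10 − 2 = 8. Product = 2·8 = 16.
16 > 15, so both CSV is risk-dominant. Lab B's payoff there is 10.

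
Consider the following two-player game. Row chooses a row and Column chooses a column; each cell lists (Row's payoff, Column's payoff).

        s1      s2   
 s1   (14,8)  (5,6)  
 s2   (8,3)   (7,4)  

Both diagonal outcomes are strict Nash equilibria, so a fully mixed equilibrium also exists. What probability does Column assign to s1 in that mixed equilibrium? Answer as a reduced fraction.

Column's mix q on s1 must make Row indifferent between s1 and s2.
Row's payoff from s1: 14q + 5(1−q). From s2: 8q + 7(1−q).
Set equal: 6q = 2(1−q) → q = 2/8 = 1/4.

1/4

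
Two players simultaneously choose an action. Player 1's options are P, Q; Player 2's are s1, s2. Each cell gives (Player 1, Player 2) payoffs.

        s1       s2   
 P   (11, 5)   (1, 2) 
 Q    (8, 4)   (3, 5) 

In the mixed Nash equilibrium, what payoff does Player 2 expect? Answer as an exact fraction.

Player 1 mixes with probability p on P, chosen so Player 2 is indifferent: 5p + 4(1−p) = 2p + 5(1−p) gives p = 1/4.
Player 2's expected payoff is 5·1/4 + 4·3/4 = 17/4.

17/4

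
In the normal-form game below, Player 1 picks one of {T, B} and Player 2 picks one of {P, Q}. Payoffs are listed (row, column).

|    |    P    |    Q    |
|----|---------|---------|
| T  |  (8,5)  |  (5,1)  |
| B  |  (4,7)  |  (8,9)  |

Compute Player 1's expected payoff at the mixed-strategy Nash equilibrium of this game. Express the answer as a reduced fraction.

Player 2 mixes with probability q on P, chosen so Player 1 is indifferent: 8q + 5(1−q) = 4q + 8(1−q) gives q = 3/7.
Player 1's expected payoff (from either row, since indifferent) is 8·3/7 + 5·4/7 = 44/7.

44/7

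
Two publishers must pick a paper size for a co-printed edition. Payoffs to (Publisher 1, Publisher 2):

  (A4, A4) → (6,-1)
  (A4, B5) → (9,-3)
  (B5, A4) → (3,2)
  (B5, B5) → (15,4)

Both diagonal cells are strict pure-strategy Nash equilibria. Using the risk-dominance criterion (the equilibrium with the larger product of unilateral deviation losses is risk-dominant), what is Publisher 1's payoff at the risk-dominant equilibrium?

At both A4: Publisher 1 loses 6 − 3 = 3 by deviating; Publisher 2 loses -1 − (-3) = 2. Product = 3·2 = 6.
At both B5: Publisher 1 loses 15 − 9 = 6 by deviating; Publisher 2 loses 4 − 2 = 2. Product = 6·2 = 12.
12 > 6, so both B5 is risk-dominant. Publisher 1's payoff there is 15.

15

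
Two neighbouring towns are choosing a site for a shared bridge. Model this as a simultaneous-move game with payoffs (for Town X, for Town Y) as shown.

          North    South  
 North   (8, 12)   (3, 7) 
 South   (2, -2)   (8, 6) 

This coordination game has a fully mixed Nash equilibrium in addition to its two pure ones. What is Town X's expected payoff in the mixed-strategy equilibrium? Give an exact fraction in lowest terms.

58/11

Town Y mixes with probability q on North, chosen so Town X is indifferent: 8q + 3(1−q) = 2q + 8(1−q) gives q = 5/11.
Town X's expected payoff (from either row, since indifferent) is 8·5/11 + 3·6/11 = 58/11.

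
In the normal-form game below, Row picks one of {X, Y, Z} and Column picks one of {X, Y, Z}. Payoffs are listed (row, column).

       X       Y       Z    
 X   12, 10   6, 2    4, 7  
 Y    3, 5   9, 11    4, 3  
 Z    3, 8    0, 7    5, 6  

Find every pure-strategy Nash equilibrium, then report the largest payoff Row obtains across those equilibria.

Both X is a pure NE (Row: 12 ≥ 3; Column: 10 ≥ 7). Row gets 12.
Both Y is a pure NE (Row: 9 ≥ 6; Column: 11 ≥ 5). Row gets 9.
Every other cell has a profitable deviation for at least one player. Highest of {12, 9} is 12.

12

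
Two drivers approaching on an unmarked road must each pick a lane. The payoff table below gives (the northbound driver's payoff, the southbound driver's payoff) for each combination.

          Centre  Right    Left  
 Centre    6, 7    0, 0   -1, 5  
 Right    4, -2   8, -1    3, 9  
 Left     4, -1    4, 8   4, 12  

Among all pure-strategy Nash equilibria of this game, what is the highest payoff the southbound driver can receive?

Both Centre is a pure NE (the northbound driver: 6 ≥ 4; the southbound driver: 7 ≥ 5). The southbound driver gets 7.
Both Left is a pure NE (the northbound driver: 4 ≥ 3; the southbound driver: 12 ≥ 8). The southbound driver gets 12.
Every other cell has a profitable deviation for at least one player. Highest of {7, 12} is 12.

12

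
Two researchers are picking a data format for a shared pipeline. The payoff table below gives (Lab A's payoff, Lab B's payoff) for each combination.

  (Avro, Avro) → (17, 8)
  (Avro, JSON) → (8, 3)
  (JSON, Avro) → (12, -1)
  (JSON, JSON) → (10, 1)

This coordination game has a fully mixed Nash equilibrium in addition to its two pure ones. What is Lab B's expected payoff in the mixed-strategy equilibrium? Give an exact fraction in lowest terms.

11/7

Lab A mixes with probability p on Avro, chosen so Lab B is indifferent: 8p + (-1)(1−p) = 3p + 1(1−p) gives p = 2/7.
Lab B's expected payoff is 8·2/7 + (-1)·5/7 = 11/7.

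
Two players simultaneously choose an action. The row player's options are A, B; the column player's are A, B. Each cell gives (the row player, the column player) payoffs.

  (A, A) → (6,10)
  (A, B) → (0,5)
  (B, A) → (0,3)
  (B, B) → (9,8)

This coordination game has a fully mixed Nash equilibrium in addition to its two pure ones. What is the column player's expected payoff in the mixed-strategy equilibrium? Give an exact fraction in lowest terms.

13/2

The row player mixes with probability p on A, chosen so the column player is indifferent: 10p + 3(1−p) = 5p + 8(1−p) gives p = 1/2.
The column player's expected payoff is 10·1/2 + 3·1/2 = 13/2.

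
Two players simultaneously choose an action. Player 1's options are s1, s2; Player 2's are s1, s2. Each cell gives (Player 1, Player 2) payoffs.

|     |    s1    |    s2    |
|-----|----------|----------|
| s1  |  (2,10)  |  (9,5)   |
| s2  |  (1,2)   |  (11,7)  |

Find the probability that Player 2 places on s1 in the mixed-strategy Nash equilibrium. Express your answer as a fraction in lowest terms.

2/3

Player 2's mix q on s1 must make Player 1 indifferent between s1 and s2.
Player 1's payoff from s1: 2q + 9(1−q). From s2: 1q + 11(1−q).
Set equal: 1q = 2(1−q) → q = 2/3.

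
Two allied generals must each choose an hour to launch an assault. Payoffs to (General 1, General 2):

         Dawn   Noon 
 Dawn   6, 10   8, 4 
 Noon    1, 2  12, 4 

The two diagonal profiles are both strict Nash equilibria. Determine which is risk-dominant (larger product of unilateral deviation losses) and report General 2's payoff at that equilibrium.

At both Dawn: General 1 loses 6 − 1 = 5 by deviating; General 2 loses 10 − 4 = 6. Product = 5·6 = 30.
At both Noon: General 1 loses 12 − 8 = 4 by deviating; General 2 loses 4 − 2 = 2. Product = 4·2 = 8.
30 > 8, so both Dawn is risk-dominant. General 2's payoff there is 10.

10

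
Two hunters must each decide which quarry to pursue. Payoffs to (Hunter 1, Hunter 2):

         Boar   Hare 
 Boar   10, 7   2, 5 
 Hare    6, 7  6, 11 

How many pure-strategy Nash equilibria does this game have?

2

Both Boar: Hunter 1 gets 10 (best alternative 6); Hunter 2 gets 7 (best alternative 5). Neither deviates — NE.
Both Hare: Hunter 1 gets 6 (best alternative 2); Hunter 2 gets 11 (best alternative 7). Neither deviates — NE.
(Boar, Hare) is not a NE: Hunter 1 would switch to Hare (6 > 2).
No other cell survives both best-response checks, so there are 2 pure NE.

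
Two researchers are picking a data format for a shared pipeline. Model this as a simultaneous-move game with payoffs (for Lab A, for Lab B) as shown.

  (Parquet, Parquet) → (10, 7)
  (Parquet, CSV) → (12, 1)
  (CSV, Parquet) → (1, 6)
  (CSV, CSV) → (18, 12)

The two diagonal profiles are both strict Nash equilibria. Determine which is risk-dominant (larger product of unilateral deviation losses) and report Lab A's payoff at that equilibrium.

10

At both Parquet: Lab A loses 10 − 1 = 9 by deviating; Lab B loses 7 − 1 = 6. Product = 9·6 = 54.
At both CSV: Lab A loses 18 − 12 = 6 by deviating; Lab B loses 12 − 6 = 6. Product = 6·6 = 36.
54 > 36, so both Parquet is risk-dominant. Lab A's payoff there is 10.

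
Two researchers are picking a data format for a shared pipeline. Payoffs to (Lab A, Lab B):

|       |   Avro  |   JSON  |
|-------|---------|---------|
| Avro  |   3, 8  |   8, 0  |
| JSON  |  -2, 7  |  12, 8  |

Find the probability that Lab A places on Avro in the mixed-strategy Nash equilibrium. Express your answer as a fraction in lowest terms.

Lab A's mix p on Avro must make Lab B indifferent between Avro and JSON.
Lab B's payoff from Avro: 8p + 7(1−p). From JSON: 0p + 8(1−p).
Set equal: 8p = 1(1−p) → p = 1/9.

1/9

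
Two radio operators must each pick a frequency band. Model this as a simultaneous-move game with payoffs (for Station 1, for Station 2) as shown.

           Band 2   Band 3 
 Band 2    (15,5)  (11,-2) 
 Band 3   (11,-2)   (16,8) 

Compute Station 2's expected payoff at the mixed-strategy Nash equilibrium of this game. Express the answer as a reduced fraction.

Station 1 mixes with probability p on Band 2, chosen so Station 2 is indifferent: 5p + (-2)(1−p) = (-2)p + 8(1−p) gives p = 10/17.
Station 2's expected payoff is 5·10/17 + (-2)·7/17 = 36/17.

36/17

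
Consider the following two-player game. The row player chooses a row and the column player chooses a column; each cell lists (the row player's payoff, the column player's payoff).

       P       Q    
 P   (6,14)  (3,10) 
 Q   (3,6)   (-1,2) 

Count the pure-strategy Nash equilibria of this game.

Both P: the row player gets 6 (best alternative 3); the column player gets 14 (best alternative 10). Neither deviates — NE.
Both Q is not a NE: the row player would switch to P (3 > -1).
No other cell survives both best-response checks, so there is 1 pure NE.

1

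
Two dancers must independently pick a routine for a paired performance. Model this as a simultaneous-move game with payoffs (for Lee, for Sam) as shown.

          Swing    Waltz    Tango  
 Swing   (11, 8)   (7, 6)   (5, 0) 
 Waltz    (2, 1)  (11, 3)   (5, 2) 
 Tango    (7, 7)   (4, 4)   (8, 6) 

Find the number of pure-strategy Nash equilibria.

Both Swing: Lee gets 11 (best alternative 7); Sam gets 8 (best alternative 6). Neither deviates — NE.
Both Waltz: Lee gets 11 (best alternative 7); Sam gets 3 (best alternative 2). Neither deviates — NE.
Both Tango is not a NE: Sam would switch to Swing (7 > 6).
No other cell survives both best-response checks, so there are 2 pure NE.

2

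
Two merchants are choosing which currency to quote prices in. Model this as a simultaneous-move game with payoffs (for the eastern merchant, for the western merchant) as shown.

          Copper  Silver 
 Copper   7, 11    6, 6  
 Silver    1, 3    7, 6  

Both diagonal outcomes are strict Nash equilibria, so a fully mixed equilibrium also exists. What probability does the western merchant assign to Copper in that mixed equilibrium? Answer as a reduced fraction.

The western merchant's mix q on Copper must make the eastern merchant indifferent between Copper and Silver.
The eastern merchant's payoff from Copper: 7q + 6(1−q). From Silver: 1q + 7(1−q).
Set equal: 6q = 1(1−q) → q = 1/7.

1/7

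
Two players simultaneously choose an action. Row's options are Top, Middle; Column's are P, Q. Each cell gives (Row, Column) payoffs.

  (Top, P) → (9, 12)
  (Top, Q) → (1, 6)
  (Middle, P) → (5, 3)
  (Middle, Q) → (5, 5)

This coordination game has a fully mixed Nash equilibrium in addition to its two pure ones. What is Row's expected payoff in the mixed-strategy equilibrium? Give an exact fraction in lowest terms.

5

Column mixes with probability q on P, chosen so Row is indifferent: 9q + 1(1−q) = 5q + 5(1−q) gives q = 1/2.
Row's expected payoff (from either row, since indifferent) is 9·1/2 + 1·1/2 = 5.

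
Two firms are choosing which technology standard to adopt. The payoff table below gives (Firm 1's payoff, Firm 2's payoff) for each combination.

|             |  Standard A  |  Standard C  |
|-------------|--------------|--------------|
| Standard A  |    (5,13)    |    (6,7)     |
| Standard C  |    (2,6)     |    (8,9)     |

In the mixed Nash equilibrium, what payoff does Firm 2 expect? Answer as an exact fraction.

Firm 1 mixes with probability p on Standard A, chosen so Firm 2 is indifferent: 13p + 6(1−p) = 7p + 9(1−p) gives p = 1/3.
Firm 2's expected payoff is 13·1/3 + 6·2/3 = 25/3.

25/3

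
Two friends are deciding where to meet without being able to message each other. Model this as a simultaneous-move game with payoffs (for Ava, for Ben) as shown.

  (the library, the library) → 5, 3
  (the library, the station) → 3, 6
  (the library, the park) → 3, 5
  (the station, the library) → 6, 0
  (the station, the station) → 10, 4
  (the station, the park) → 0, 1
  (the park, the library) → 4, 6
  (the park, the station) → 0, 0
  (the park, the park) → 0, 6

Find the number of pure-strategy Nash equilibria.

Both the station: Ava gets 10 (best alternative 3); Ben gets 4 (best alternative 1). Neither deviates — NE.
Both the library is not a NE: Ava would switch to the station (6 > 5).
No other cell survives both best-response checks, so there is 1 pure NE.

1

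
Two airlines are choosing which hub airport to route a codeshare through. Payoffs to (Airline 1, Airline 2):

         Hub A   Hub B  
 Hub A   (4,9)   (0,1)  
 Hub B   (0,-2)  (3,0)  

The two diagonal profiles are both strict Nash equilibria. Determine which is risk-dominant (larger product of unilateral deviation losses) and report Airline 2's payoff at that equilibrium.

At both Hub A: Airline 1 loses 4 − 0 = 4 by deviating; Airline 2 loses 9 − 1 = 8. Product = 4·8 = 32.
At both Hub B: Airline 1 loses 3 − 0 = 3 by deviating; Airline 2 loses 0 − (-2) = 2. Product = 3·2 = 6.
32 > 6, so both Hub A is risk-dominant. Airline 2's payoff there is 9.

9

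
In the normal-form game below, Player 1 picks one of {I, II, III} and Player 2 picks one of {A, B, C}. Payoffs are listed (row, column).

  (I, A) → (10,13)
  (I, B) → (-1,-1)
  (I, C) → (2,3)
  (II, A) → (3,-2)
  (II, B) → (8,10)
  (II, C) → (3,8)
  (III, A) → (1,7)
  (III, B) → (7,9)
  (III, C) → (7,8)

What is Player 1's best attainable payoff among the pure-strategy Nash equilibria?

10

(I, A) is a pure NE (Player 1: 10 ≥ 3; Player 2: 13 ≥ 3). Player 1 gets 10.
(II, B) is a pure NE (Player 1: 8 ≥ 7; Player 2: 10 ≥ 8). Player 1 gets 8.
Every other cell has a profitable deviation for at least one player. Highest of {10, 8} is 10.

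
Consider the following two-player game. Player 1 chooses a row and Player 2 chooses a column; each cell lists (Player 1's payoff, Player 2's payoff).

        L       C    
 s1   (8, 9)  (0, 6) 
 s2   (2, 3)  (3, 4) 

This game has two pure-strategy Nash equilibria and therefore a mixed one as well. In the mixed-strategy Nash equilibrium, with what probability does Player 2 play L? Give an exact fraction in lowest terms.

Player 2's mix q on L must make Player 1 indifferent between s1 and s2.
Player 1's payoff from s1: 8q + 0(1−q). From s2: 2q + 3(1−q).
Set equal: 6q = 3(1−q) → q = 3/9 = 1/3.

1/3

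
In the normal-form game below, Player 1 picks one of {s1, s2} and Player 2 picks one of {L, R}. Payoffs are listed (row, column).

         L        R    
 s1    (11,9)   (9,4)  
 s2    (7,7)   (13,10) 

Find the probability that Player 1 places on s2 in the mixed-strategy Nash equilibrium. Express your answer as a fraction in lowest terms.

Player 1's mix p on s1 must make Player 2 indifferent between L and R.
Player 2's payoff from L: 9p + 7(1−p). From R: 4p + 10(1−p).
Set equal: 5p = 3(1−p) → p = 3/8.
Probability on s2 is 1 − 3/8 = 5/8.

5/8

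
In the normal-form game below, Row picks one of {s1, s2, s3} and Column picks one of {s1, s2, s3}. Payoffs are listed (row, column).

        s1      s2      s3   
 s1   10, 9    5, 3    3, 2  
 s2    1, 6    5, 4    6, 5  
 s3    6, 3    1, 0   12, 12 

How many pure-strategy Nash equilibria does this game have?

Both s1: Row gets 10 (best alternative 6); Column gets 9 (best alternative 3). Neither deviates — NE.
Both s3: Row gets 12 (best alternative 6); Column gets 12 (best alternative 3). Neither deviates — NE.
Both s2 is not a NE: Column would switch to s1 (6 > 4).
No other cell survives both best-response checks, so there are 2 pure NE.

2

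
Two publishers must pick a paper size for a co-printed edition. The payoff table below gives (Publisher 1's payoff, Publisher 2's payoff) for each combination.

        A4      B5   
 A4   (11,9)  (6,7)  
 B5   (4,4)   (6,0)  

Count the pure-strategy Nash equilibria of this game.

Both A4: Publisher 1 gets 11 (best alternative 4); Publisher 2 gets 9 (best alternative 7). Neither deviates — NE.
Both B5 is not a NE: Publisher 2 would switch to A4 (4 > 0).
No other cell survives both best-response checks, so there is 1 pure NE.

1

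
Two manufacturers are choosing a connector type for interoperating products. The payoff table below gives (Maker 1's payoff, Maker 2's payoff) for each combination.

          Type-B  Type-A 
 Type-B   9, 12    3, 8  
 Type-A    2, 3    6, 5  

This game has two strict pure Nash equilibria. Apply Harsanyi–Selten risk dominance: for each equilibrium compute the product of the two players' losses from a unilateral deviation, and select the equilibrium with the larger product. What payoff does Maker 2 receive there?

At both Type-B: Maker 1 loses 9 − 2 = 7 by deviating; Maker 2 loses 12 − 8 = 4. Product = 7·4 = 28.
At both Type-A: Maker 1 loses 6 − 3 = 3 by deviating; Maker 2 loses 5 − 3 = 2. Product = 3·2 = 6.
28 > 6, so both Type-B is risk-dominant. Maker 2's payoff there is 12.

12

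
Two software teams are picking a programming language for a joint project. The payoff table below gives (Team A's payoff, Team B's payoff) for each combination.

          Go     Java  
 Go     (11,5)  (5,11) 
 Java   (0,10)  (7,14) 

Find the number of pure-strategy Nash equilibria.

1

Both Java: Team A gets 7 (best alternative 5); Team B gets 14 (best alternative 10). Neither deviates — NE.
Both Go is not a NE: Team B would switch to Java (11 > 5).
No other cell survives both best-response checks, so there is 1 pure NE.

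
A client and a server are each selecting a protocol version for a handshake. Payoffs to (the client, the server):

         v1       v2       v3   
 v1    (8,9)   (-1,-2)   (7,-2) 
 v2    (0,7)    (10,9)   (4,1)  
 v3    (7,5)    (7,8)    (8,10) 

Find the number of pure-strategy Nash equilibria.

Both v1: the client gets 8 (best alternative 7); the server gets 9 (best alternative -2). Neither deviates — NE.
Both v2: the client gets 10 (best alternative 7); the server gets 9 (best alternative 7). Neither deviates — NE.
Both v3: the client gets 8 (best alternative 7); the server gets 10 (best alternative 8). Neither deviates — NE.
(v2, v3) is not a NE: the client would switch to v3 (8 > 4).
No other cell survives both best-response checks, so there are 3 pure NE.

3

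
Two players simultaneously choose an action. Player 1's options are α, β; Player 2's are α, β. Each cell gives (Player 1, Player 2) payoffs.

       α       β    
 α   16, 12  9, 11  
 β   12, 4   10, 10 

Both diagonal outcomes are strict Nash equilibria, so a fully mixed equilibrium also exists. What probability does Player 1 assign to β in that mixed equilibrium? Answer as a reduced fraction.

1/7

Player 1's mix p on α must make Player 2 indifferent between α and β.
Player 2's payoff from α: 12p + 4(1−p). From β: 11p + 10(1−p).
Set equal: 1p = 6(1−p) → p = 6/7.
Probability on β is 1 − 6/7 = 1/7.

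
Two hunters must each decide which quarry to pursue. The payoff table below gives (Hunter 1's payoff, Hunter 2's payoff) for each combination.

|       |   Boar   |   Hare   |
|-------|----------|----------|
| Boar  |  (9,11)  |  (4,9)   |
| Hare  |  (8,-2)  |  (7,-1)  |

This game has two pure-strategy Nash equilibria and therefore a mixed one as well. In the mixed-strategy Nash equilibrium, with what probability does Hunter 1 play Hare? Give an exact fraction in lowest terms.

2/3

Hunter 1's mix p on Boar must make Hunter 2 indifferent between Boar and Hare.
Hunter 2's payoff from Boar: 11p + (-2)(1−p). From Hare: 9p + (-1)(1−p).
Set equal: 2p = 1(1−p) → p = 1/3.
Probability on Hare is 1 − 1/3 = 2/3.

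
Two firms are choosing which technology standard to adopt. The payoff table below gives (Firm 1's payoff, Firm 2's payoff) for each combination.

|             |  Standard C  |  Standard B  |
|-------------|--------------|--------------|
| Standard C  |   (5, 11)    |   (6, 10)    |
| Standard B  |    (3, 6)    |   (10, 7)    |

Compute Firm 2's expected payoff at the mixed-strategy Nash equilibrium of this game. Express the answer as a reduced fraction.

Firm 1 mixes with probability p on Standard C, chosen so Firm 2 is indifferent: 11p + 6(1−p) = 10p + 7(1−p) gives p = 1/2.
Firm 2's expected payoff is 11·1/2 + 6·1/2 = 17/2.

17/2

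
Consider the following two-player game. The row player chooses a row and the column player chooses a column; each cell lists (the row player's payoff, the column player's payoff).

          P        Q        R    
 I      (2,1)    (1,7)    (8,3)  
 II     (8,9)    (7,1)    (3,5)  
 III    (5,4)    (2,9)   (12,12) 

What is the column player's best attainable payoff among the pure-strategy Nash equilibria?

(II, P) is a pure NE (the row player: 8 ≥ 5; the column player: 9 ≥ 5). The column player gets 9.
(III, R) is a pure NE (the row player: 12 ≥ 8; the column player: 12 ≥ 9). The column player gets 12.
Every other cell has a profitable deviation for at least one player. Highest of {9, 12} is 12.

12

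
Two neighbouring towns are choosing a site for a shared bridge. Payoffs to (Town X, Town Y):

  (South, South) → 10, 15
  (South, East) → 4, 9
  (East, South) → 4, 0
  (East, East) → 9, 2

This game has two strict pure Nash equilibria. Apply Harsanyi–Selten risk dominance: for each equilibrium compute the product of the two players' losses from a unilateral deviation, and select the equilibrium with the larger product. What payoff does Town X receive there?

10

At both South: Town X loses 10 − 4 = 6 by deviating; Town Y loses 15 − 9 = 6. Product = 6·6 = 36.
At both East: Town X loses 9 − 4 = 5 by deviating; Town Y loses 2 − 0 = 2. Product = 5·2 = 10.
36 > 10, so both South is risk-dominant. Town X's payoff there is 10.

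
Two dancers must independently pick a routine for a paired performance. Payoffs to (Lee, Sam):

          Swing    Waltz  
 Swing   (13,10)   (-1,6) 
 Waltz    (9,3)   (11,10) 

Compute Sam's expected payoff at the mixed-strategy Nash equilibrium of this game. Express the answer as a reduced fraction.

82/11

Lee mixes with probability p on Swing, chosen so Sam is indifferent: 10p + 3(1−p) = 6p + 10(1−p) gives p = 7/11.
Sam's expected payoff is 10·7/11 + 3·4/11 = 82/11.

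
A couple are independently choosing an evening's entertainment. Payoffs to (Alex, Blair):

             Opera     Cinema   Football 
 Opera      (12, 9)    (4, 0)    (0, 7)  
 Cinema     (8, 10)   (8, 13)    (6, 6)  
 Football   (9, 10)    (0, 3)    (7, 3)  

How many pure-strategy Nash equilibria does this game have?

2

Both Opera: Alex gets 12 (best alternative 9); Blair gets 9 (best alternative 7). Neither deviates — NE.
Both Cinema: Alex gets 8 (best alternative 4); Blair gets 13 (best alternative 10). Neither deviates — NE.
Both Football is not a NE: Blair would switch to Opera (10 > 3).
No other cell survives both best-response checks, so there are 2 pure NE.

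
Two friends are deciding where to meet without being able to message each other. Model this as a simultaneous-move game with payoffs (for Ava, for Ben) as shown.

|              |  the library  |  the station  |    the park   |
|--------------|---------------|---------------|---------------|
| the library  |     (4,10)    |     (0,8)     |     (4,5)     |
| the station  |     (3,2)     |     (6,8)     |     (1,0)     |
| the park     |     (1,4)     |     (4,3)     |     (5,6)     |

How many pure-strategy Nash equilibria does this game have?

3

Both the library: Ava gets 4 (best alternative 3); Ben gets 10 (best alternative 8). Neither deviates — NE.
Both the station: Ava gets 6 (best alternative 4); Ben gets 8 (best alternative 2). Neither deviates — NE.
Both the park: Ava gets 5 (best alternative 4); Ben gets 6 (best alternative 4). Neither deviates — NE.
(the station, the park) is not a NE: Ava would switch to the park (5 > 1).
No other cell survives both best-response checks, so there are 3 pure NE.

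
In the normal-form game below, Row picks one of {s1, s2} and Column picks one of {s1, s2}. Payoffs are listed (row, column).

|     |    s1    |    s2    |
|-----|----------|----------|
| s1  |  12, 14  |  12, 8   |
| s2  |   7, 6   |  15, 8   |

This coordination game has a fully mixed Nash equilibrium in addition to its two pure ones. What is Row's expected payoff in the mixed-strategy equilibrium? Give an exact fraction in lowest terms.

12

Column mixes with probability q on s1, chosen so Row is indifferent: 12q + 12(1−q) = 7q + 15(1−q) gives q = 3/8.
Row's expected payoff (from either row, since indifferent) is 12·3/8 + 12·5/8 = 12.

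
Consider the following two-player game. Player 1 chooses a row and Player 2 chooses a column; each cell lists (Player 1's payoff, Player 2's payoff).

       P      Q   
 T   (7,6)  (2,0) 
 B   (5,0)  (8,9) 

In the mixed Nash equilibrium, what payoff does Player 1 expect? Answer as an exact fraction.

23/4

Player 2 mixes with probability q on P, chosen so Player 1 is indifferent: 7q + 2(1−q) = 5q + 8(1−q) gives q = 3/4.
Player 1's expected payoff (from either row, since indifferent) is 7·3/4 + 2·1/4 = 23/4.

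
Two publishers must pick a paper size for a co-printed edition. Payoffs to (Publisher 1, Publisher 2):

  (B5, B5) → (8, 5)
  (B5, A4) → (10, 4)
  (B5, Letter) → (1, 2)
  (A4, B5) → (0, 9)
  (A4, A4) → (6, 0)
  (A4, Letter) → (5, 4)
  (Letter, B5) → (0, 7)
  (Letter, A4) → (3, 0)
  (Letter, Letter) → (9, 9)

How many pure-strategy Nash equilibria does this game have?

2

Both B5: Publisher 1 gets 8 (best alternative 0); Publisher 2 gets 5 (best alternative 4). Neither deviates — NE.
Both Letter: Publisher 1 gets 9 (best alternative 5); Publisher 2 gets 9 (best alternative 7). Neither deviates — NE.
Both A4 is not a NE: Publisher 1 would switch to B5 (10 > 6).
No other cell survives both best-response checks, so there are 2 pure NE.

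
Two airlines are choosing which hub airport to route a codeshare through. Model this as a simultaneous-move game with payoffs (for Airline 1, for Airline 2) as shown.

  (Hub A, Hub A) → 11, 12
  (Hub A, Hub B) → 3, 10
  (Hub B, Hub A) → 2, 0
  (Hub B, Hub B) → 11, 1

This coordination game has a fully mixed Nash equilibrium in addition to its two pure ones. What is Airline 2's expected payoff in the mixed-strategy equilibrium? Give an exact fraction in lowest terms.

Airline 1 mixes with probability p on Hub A, chosen so Airline 2 is indifferent: 12p + 0(1−p) = 10p + 1(1−p) gives p = 1/3.
Airline 2's expected payoff is 12·1/3 + 0·2/3 = 4.

4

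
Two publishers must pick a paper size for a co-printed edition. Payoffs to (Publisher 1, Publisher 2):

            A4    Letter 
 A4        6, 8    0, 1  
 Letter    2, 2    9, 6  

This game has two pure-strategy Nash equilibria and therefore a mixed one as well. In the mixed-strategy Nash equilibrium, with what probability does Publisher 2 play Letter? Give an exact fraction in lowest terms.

Publisher 2's mix q on A4 must make Publisher 1 indifferent between A4 and Letter.
Publisher 1's payoff from A4: 6q + 0(1−q). From Letter: 2q + 9(1−q).
Set equal: 4q = 9(1−q) → q = 9/13.
Probability on Letter is 1 − 9/13 = 4/13.

4/13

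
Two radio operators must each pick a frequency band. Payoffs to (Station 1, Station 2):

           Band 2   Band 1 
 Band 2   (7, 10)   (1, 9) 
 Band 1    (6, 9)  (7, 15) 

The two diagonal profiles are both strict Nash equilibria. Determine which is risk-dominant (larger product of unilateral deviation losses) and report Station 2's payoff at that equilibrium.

At both Band 2: Station 1 loses 7 − 6 = 1 by deviating; Station 2 loses 10 − 9 = 1. Product = 1·1 = 1.
At both Band 1: Station 1 loses 7 − 1 = 6 by deviating; Station 2 loses 15 − 9 = 6. Product = 6·6 = 36.
36 > 1, so both Band 1 is risk-dominant. Station 2's payoff there is 15.

15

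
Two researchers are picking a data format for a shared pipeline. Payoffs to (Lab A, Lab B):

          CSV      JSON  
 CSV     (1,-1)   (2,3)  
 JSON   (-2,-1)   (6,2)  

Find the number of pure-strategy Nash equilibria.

Both JSON: Lab A gets 6 (best alternative 2); Lab B gets 2 (best alternative -1). Neither deviates — NE.
Both CSV is not a NE: Lab B would switch to JSON (3 > -1).
No other cell survives both best-response checks, so there is 1 pure NE.

1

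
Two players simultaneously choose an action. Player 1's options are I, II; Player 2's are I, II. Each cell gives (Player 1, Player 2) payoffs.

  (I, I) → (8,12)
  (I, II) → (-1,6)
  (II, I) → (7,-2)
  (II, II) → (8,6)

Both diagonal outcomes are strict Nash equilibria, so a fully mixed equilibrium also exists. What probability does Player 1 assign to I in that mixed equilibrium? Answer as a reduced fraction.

4/7

Player 1's mix p on I must make Player 2 indifferent between I and II.
Player 2's payoff from I: 12p + (-2)(1−p). From II: 6p + 6(1−p).
Set equal: 6p = 8(1−p) → p = 8/14 = 4/7.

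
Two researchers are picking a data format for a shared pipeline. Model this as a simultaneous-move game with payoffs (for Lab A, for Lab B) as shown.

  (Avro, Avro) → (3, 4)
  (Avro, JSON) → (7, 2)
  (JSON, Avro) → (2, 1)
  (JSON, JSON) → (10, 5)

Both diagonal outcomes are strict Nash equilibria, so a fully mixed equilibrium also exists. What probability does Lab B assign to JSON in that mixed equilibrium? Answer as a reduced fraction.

1/4

Lab B's mix q on Avro must make Lab A indifferent between Avro and JSON.
Lab A's payoff from Avro: 3q + 7(1−q). From JSON: 2q + 10(1−q).
Set equal: 1q = 3(1−q) → q = 3/4.
Probability on JSON is 1 − 3/4 = 1/4.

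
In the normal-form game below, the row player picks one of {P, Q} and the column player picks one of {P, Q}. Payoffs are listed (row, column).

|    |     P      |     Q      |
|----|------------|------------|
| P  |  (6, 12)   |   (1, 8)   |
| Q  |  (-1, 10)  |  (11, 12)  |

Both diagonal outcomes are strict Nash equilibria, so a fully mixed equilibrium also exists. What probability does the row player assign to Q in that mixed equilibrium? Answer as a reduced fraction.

2/3

The row player's mix p on P must make the column player indifferent between P and Q.
The column player's payoff from P: 12p + 10(1−p). From Q: 8p + 12(1−p).
Set equal: 4p = 2(1−p) → p = 2/6 = 1/3.
Probability on Q is 1 − 1/3 = 2/3.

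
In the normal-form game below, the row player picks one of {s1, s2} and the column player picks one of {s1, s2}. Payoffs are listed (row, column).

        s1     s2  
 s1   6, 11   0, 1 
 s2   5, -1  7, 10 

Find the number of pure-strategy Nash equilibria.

2

Both s1: the row player gets 6 (best alternative 5); the column player gets 11 (best alternative 1). Neither deviates — NE.
Both s2: the row player gets 7 (best alternative 0); the column player gets 10 (best alternative -1). Neither deviates — NE.
(s2, s1) is not a NE: the row player would switch to s1 (6 > 5).
No other cell survives both best-response checks, so there are 2 pure NE.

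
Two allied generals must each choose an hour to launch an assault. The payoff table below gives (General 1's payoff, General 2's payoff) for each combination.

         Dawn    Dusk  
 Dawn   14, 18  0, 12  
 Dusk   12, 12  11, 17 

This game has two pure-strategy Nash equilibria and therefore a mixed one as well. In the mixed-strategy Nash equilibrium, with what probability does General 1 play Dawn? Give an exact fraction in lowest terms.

General 1's mix p on Dawn must make General 2 indifferent between Dawn and Dusk.
General 2's payoff from Dawn: 18p + 12(1−p). From Dusk: 12p + 17(1−p).
Set equal: 6p = 5(1−p) → p = 5/11.

5/11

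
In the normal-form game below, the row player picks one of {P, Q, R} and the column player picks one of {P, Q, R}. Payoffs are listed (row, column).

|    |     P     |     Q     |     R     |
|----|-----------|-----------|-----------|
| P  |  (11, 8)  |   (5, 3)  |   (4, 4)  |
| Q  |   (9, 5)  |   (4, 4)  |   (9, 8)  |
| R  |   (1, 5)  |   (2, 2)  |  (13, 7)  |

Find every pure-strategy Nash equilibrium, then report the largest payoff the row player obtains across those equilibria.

Both P is a pure NE (the row player: 11 ≥ 9; the column player: 8 ≥ 4). The row player gets 11.
Both R is a pure NE (the row player: 13 ≥ 9; the column player: 7 ≥ 5). The row player gets 13.
Every other cell has a profitable deviation for at least one player. Highest of {11, 13} is 13.

13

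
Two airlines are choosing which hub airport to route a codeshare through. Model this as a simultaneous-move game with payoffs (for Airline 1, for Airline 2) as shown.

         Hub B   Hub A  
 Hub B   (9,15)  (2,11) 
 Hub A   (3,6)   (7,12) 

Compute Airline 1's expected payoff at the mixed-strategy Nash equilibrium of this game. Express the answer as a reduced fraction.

57/11

Airline 2 mixes with probability q on Hub B, chosen so Airline 1 is indifferent: 9q + 2(1−q) = 3q + 7(1−q) gives q = 5/11.
Airline 1's expected payoff (from either row, since indifferent) is 9·5/11 + 2·6/11 = 57/11.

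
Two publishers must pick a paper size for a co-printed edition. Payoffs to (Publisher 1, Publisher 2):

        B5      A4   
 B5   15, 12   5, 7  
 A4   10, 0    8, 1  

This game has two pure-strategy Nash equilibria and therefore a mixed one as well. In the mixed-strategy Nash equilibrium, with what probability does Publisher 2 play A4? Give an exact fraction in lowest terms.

5/8

Publisher 2's mix q on B5 must make Publisher 1 indifferent between B5 and A4.
Publisher 1's payoff from B5: 15q + 5(1−q). From A4: 10q + 8(1−q).
Set equal: 5q = 3(1−q) → q = 3/8.
Probability on A4 is 1 − 3/8 = 5/8.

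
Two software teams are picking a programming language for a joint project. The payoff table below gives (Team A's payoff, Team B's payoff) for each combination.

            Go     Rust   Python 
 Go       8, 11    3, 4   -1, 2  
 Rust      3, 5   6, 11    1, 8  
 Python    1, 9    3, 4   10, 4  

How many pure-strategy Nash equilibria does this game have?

Both Go: Team A gets 8 (best alternative 3); Team B gets 11 (best alternative 4). Neither deviates — NE.
Both Rust: Team A gets 6 (best alternative 3); Team B gets 11 (best alternative 8). Neither deviates — NE.
Both Python is not a NE: Team B would switch to Go (9 > 4).
No other cell survives both best-response checks, so there are 2 pure NE.

2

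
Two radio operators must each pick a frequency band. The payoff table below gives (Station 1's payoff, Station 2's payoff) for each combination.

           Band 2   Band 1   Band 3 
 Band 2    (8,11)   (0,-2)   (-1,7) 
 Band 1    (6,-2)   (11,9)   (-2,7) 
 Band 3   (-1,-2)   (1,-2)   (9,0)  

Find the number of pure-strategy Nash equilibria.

Both Band 2: Station 1 gets 8 (best alternative 6); Station 2 gets 11 (best alternative 7). Neither deviates — NE.
Both Band 1: Station 1 gets 11 (best alternative 1); Station 2 gets 9 (best alternative 7). Neither deviates — NE.
Both Band 3: Station 1 gets 9 (best alternative -1); Station 2 gets 0 (best alternative -2). Neither deviates — NE.
(Band 3, Band 1) is not a NE: Station 1 would switch to Band 1 (11 > 1).
No other cell survives both best-response checks, so there are 3 pure NE.

3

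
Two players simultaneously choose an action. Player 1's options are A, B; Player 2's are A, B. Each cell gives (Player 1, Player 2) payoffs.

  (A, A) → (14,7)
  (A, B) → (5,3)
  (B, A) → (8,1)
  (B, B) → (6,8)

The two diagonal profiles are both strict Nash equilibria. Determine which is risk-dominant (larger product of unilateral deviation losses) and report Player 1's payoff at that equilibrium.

At both A: Player 1 loses 14 − 8 = 6 by deviating; Player 2 loses 7 − 3 = 4. Product = 6·4 = 24.
At both B: Player 1 loses 6 − 5 = 1 by deviating; Player 2 loses 8 − 1 = 7. Product = 1·7 = 7.
24 > 7, so both A is risk-dominant. Player 1's payoff there is 14.

14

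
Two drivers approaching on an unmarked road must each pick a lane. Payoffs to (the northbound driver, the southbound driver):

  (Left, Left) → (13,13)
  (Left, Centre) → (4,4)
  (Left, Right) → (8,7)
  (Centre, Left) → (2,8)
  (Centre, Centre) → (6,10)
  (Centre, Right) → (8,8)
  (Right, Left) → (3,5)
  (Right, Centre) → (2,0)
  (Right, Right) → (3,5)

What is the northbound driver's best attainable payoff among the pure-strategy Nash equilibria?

13

Both Left is a pure NE (the northbound driver: 13 ≥ 3; the southbound driver: 13 ≥ 7). The northbound driver gets 13.
Both Centre is a pure NE (the northbound driver: 6 ≥ 4; the southbound driver: 10 ≥ 8). The northbound driver gets 6.
Every other cell has a profitable deviation for at least one player. Highest of {13, 6} is 13.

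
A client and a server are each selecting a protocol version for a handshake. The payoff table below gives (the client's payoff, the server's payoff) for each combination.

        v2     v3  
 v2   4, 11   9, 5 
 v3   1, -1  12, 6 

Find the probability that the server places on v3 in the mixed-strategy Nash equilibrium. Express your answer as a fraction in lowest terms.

1/2

The server's mix q on v2 must make the client indifferent between v2 and v3.
The client's payoff from v2: 4q + 9(1−q). From v3: 1q + 12(1−q).
Set equal: 3q = 3(1−q) → q = 3/6 = 1/2.
Probability on v3 is 1 − 1/2 = 1/2.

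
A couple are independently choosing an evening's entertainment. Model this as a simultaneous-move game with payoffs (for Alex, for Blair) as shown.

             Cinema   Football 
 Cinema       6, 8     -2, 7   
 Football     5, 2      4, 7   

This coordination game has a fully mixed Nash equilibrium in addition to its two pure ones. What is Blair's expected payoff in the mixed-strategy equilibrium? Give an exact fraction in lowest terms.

7

Alex mixes with probability p on Cinema, chosen so Blair is indifferent: 8p + 2(1−p) = 7p + 7(1−p) gives p = 5/6.
Blair's expected payoff is 8·5/6 + 2·1/6 = 7.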